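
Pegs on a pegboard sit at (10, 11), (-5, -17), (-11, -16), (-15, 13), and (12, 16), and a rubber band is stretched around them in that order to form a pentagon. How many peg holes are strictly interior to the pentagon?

Using the shoelace formula, 2A = |[10·(-17) − (-5)·11] + [(-5)·(-16) − (-11)·(-17)] + [(-11)·13 − (-15)·(-16)] + [(-15)·16 − 12·13] + [12·11 − 10·16]| = 1029, so the area is 1029/2.
Along each edge there are gcd(|Δx|,|Δy|)+1 lattice points, so counting each shared vertex once the boundary has gcd(15,28) + gcd(6,1) + gcd(4,29) + gcd(27,3) + gcd(2,5) = 1+1+1+3+1 = 7.
By Pick's theorem A = I + B/2 − 1, so I = 1029/2 − 7/2 + 1 = 512.

512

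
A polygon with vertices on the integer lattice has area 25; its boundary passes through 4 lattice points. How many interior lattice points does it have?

24

From Pick's theorem, I = A − B/2 + 1 = 25 − 4/2 + 1 = 24.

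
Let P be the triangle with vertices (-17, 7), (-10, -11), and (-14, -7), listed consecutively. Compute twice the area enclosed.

The shoelace formula gives twice the area as |[(-17)·(-11) − (-10)·7] + [(-10)·(-7) − (-14)·(-11)] + [(-14)·7 − (-17)·(-7)]| = 44, so the area is 22.

44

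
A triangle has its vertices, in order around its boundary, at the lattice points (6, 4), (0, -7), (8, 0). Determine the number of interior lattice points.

22

By the shoelace formula, twice the signed area is |(6·(-7) − 0·4) + (0·0 − 8·(-7)) + (8·4 − 6·0)| = 46, so the area is 23.
The number of boundary lattice points is Σ gcd(|Δx|,|Δy|) = gcd(6,11) + gcd(8,7) + gcd(2,4) = 1+1+2 = 4.
Pick's theorem gives I = A − B/2 + 1 = 23 − 4/2 + 1 = 22.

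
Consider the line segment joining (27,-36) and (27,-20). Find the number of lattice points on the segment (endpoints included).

The number of lattice points on a segment between lattice points is gcd(|Δx|,|Δy|) + 1 = gcd(0,16) + 1 = 16 + 1 = 17.

17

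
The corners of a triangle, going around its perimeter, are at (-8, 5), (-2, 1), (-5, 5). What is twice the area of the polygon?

12

Using the shoelace formula, 2A = |[(-8)·1 − (-2)·5] + [(-2)·5 − (-5)·1] + [(-5)·5 − (-8)·5]| = 12, so the area is 6.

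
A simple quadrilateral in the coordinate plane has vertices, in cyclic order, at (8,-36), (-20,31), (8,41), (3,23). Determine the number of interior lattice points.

884

By the shoelace formula, twice the signed area is |(8·31 − (-20)·(-36)) + ((-20)·41 − 8·31) + (8·23 − 3·41) + (3·(-36) − 8·23)| = 1771, so the area is 885.5.
Along each edge there are gcd(|Δx|,|Δy|)+1 lattice points, so counting each shared vertex once the boundary has gcd(28,67) + gcd(28,10) + gcd(5,18) + gcd(5,59) = 1+2+1+1 = 5.
Pick's theorem gives I = A − B/2 + 1 = 885.5 − 5/2 + 1 = 884.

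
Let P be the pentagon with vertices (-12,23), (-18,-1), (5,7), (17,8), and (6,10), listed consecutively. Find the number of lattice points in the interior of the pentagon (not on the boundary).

299

By the shoelace formula, twice the signed area is |[(-12)·(-1) − (-18)·23] + [(-18)·7 − 5·(-1)] + [5·8 − 17·7] + [17·10 − 6·8] + [6·23 − (-12)·10]| = 606, so the area is 303.
Along each edge there are gcd(|Δx|,|Δy|)+1 lattice points, so counting each shared vertex once the boundary has gcd(6,24) + gcd(23,8) + gcd(12,1) + gcd(11,2) + gcd(18,13) = 6+1+1+1+1 = 10.
By Pick's theorem A = I + B/2 − 1, so I = 303 − 10/2 + 1 = 299.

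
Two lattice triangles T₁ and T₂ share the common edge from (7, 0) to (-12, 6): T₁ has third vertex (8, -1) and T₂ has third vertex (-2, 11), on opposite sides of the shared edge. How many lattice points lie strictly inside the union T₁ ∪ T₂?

The union is the simple quadrilateral with vertices (7, 0), (8, -1), (-12, 6), (-2, 11) in order.
Using the shoelace formula, 2A = |[7·(-1) − 8·0] + [8·6 − (-12)·(-1)] + [(-12)·11 − (-2)·6] + [(-2)·0 − 7·11]| = 168, so the area is 84.
Along each edge there are gcd(|Δx|,|Δy|)+1 lattice points, so counting each shared vertex once the boundary has gcd(1,1) + gcd(20,7) + gcd(10,5) + gcd(9,11) = 1+1+5+1 = 8.
By Pick's theorem I = A − B/2 + 1 = 84 − 8/2 + 1 = 81.

81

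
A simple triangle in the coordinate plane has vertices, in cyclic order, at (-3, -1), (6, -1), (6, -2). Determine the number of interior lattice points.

0

By the shoelace formula, twice the signed area is |((-3)·(-1) − 6·(-1)) + (6·(-2) − 6·(-1)) + (6·(-1) − (-3)·(-2))| = 9, so the area is 9/2.
Along each edge there are gcd(|Δx|,|Δy|)+1 lattice points, so counting each shared vertex once the boundary has gcd(9,0) + gcd(0,1) + gcd(9,1) = 9+1+1 = 11.
By Pick's theorem A = I + B/2 − 1, so I = 9/2 − 11/2 + 1 = 0.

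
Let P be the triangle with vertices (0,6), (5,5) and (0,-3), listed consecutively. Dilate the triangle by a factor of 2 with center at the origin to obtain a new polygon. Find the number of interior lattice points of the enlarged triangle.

80

Using the shoelace formula, 2A = |[0·5 − 5·6] + [5·(-3) − 0·5] + [0·6 − 0·(-3)]| = 45, so the area is 45/2.
Summing gcd(|Δx|,|Δy|) over the edges gives the boundary count: gcd(5,1) + gcd(5,8) + gcd(0,9) = 1+1+9 = 11.
Scaling by 2 multiplies the area by 2² = 4 (so the new area is 90) and multiplies the boundary lattice-point count by 2, giving 22.
By Pick's theorem, the interior count of the dilated polygon is 90 − 22/2 + 1 = 80.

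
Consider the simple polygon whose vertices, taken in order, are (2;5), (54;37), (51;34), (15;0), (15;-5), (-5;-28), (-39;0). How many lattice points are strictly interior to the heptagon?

1274

The shoelace formula gives twice the area as |[2·37 − 54·5] + [54·34 − 51·37] + [51·0 − 15·34] + [15·(-5) − 15·0] + [15·(-28) − (-5)·(-5)] + [(-5)·0 − (-39)·(-28)] + [(-39)·5 − 2·0]| = 2564, so the area is 1282.
Summing gcd(|Δx|,|Δy|) over the edges gives the boundary count: gcd(52,32) + gcd(3,3) + gcd(36,34) + gcd(0,5) + gcd(20,23) + gcd(34,28) + gcd(41,5) = 4+3+2+5+1+2+1 = 18.
Pick's theorem gives I = A − B/2 + 1 = 1282 − 18/2 + 1 = 1274.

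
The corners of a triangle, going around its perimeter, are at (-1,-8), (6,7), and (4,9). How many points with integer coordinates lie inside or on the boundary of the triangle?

25

The shoelace formula gives twice the area as |[(-1)·7 − 6·(-8)] + [6·9 − 4·7] + [4·(-8) − (-1)·9]| = 44, so the area is 22.
Along each edge there are gcd(|Δx|,|Δy|)+1 lattice points, so counting each shared vertex once the boundary has gcd(7,15) + gcd(2,2) + gcd(5,17) = 1+2+1 = 4.
Pick's theorem gives I = A − B/2 + 1 = 22 − 4/2 + 1 = 21, so the closed region contains I + B = 21 + 4 = 25 lattice points.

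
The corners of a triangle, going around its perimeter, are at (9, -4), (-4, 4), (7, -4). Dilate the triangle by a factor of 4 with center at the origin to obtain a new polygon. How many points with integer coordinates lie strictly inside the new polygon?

121

The shoelace formula gives twice the area as |(9·4 − (-4)·(-4)) + ((-4)·(-4) − 7·4) + (7·(-4) − 9·(-4))| = 16, so the area is 8.
The number of boundary lattice points is Σ gcd(|Δx|,|Δy|) = gcd(13,8) + gcd(11,8) + gcd(2,0) = 1+1+2 = 4.
Scaling by 4 multiplies the area by 4² = 16 (so the new area is 128) and multiplies the boundary lattice-point count by 4, giving 16.
By Pick's theorem, the interior count of the dilated polygon is 128 − 16/2 + 1 = 121.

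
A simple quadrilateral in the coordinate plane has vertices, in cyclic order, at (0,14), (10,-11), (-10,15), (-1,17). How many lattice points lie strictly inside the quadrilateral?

131

Using the shoelace formula, 2A = |(0·(-11) − 10·14) + (10·15 − (-10)·(-11)) + ((-10)·17 − (-1)·15) + ((-1)·14 − 0·17)| = 269, so the area is 134.5.
The number of boundary lattice points is Σ gcd(|Δx|,|Δy|) = gcd(10,25) + gcd(20,26) + gcd(9,2) + gcd(1,3) = 5+2+1+1 = 9.
Pick's theorem gives I = A − B/2 + 1 = 134.5 − 9/2 + 1 = 131.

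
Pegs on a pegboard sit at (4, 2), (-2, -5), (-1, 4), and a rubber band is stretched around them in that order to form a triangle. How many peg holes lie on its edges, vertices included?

3

Summing gcd(|Δx|,|Δy|) over the edges gives the boundary count: gcd(6,7) + gcd(1,9) + gcd(5,2) = 1+1+1 = 3.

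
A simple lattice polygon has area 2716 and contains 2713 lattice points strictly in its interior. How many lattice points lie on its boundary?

Pick's theorem gives A = I + B/2 − 1, so B = 2(A − I + 1) = 2(2716 − 2713 + 1) = 8.

8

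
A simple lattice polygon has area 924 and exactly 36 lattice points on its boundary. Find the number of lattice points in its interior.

Pick's theorem A = I + B/2 − 1 rearranges to I = A − B/2 + 1 = 924 − 36/2 + 1 = 907.

907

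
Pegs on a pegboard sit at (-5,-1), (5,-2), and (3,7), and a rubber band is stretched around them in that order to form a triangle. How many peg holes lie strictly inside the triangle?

Using the shoelace formula, 2A = |[(-5)·(-2) − 5·(-1)] + [5·7 − 3·(-2)] + [3·(-1) − (-5)·7]| = 88, so the area is 44.
The number of boundary lattice points is Σ gcd(|Δx|,|Δy|) = gcd(10,1) + gcd(2,9) + gcd(8,8) = 1+1+8 = 10.
Pick's theorem gives I = A − B/2 + 1 = 44 − 10/2 + 1 = 40.

40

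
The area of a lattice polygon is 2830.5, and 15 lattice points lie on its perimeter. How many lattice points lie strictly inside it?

2824

From Pick's theorem, I = A − B/2 + 1 = 2830.5 − 15/2 + 1 = 2824.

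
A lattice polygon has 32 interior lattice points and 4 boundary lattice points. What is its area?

By Pick's theorem, A = I + B/2 − 1 = 32 + 4/2 − 1 = 33.

33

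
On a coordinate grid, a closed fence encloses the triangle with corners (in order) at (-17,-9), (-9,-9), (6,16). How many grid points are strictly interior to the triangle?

94

Using the shoelace formula, 2A = |[(-17)·(-9) − (-9)·(-9)] + [(-9)·16 − 6·(-9)] + [6·(-9) − (-17)·16]| = 200, so the area is 100.
The number of boundary lattice points is Σ gcd(|Δx|,|Δy|) = gcd(8,0) + gcd(15,25) + gcd(23,25) = 8+5+1 = 14.
By Pick's theorem A = I + B/2 − 1, so I = 100 − 14/2 + 1 = 94.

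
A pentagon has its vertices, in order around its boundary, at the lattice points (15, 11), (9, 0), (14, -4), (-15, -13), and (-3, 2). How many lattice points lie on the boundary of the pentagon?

15

Along each edge there are gcd(|Δx|,|Δy|)+1 lattice points, so counting each shared vertex once the boundary has gcd(6,11) + gcd(5,4) + gcd(29,9) + gcd(12,15) + gcd(18,9) = 1+1+1+3+9 = 15.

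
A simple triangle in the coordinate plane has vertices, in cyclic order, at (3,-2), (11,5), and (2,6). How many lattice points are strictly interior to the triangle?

By the shoelace formula, twice the signed area is |(3·5 − 11·(-2)) + (11·6 − 2·5) + (2·(-2) − 3·6)| = 71, so the area is 35.5.
Along each edge there are gcd(|Δx|,|Δy|)+1 lattice points, so counting each shared vertex once the boundary has gcd(8,7) + gcd(9,1) + gcd(1,8) = 1+1+1 = 3.
Pick's theorem gives I = A − B/2 + 1 = 35.5 − 3/2 + 1 = 35.

35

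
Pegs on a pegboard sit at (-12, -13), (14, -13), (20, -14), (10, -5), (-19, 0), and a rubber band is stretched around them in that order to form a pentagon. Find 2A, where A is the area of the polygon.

594

The shoelace formula gives twice the area as |((-12)·(-13) − 14·(-13)) + (14·(-14) − 20·(-13)) + (20·(-5) − 10·(-14)) + (10·0 − (-19)·(-5)) + ((-19)·(-13) − (-12)·0)| = 594, so the area is 297.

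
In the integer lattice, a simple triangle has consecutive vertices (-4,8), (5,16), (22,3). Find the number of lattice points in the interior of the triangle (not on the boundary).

By the shoelace formula, twice the signed area is |[(-4)·16 − 5·8] + [5·3 − 22·16] + [22·8 − (-4)·3]| = 253, so the area is 253/2.
The number of boundary lattice points is Σ gcd(|Δx|,|Δy|) = gcd(9,8) + gcd(17,13) + gcd(26,5) = 1+1+1 = 3.
Pick's theorem gives I = A − B/2 + 1 = 253/2 − 3/2 + 1 = 126.

126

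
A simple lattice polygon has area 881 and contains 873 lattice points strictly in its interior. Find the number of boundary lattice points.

18

Pick's theorem gives A = I + B/2 − 1, so B = 2(A − I + 1) = 2(881 − 873 + 1) = 18.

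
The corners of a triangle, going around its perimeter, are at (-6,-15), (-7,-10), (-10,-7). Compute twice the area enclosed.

Using the shoelace formula, 2A = |((-6)·(-10) − (-7)·(-15)) + ((-7)·(-7) − (-10)·(-10)) + ((-10)·(-15) − (-6)·(-7))| = 12, so the area is 6.

12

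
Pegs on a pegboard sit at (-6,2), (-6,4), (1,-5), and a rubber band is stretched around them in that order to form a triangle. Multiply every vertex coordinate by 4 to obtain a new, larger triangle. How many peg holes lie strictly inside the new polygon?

Using the shoelace formula, 2A = |((-6)·4 − (-6)·2) + ((-6)·(-5) − 1·4) + (1·2 − (-6)·(-5))| = 14, so the area is 7.
The number of boundary lattice points is Σ gcd(|Δx|,|Δy|) = gcd(0,2) + gcd(7,9) + gcd(7,7) = 2+1+7 = 10.
Scaling by 4 multiplies the area by 4² = 16 (so the new area is 112) and multiplies the boundary lattice-point count by 4, giving 40.
By Pick's theorem, the interior count of the dilated polygon is 112 − 40/2 + 1 = 93.

93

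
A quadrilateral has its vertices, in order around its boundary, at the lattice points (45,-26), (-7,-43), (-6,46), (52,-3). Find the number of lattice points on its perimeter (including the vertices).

4

Along each edge there are gcd(|Δx|,|Δy|)+1 lattice points, so counting each shared vertex once the boundary has gcd(52,17) + gcd(1,89) + gcd(58,49) + gcd(7,23) = 1+1+1+1 = 4.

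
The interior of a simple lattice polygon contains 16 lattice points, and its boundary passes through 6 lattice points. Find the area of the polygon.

By Pick's theorem, A = I + B/2 − 1 = 16 + 6/2 − 1 = 18.

18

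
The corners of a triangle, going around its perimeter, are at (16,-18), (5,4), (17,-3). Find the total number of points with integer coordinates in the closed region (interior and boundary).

101

Using the shoelace formula, 2A = |(16·4 − 5·(-18)) + (5·(-3) − 17·4) + (17·(-18) − 16·(-3))| = 187, so the area is 93.5.
Summing gcd(|Δx|,|Δy|) over the edges gives the boundary count: gcd(11,22) + gcd(12,7) + gcd(1,15) = 11+1+1 = 13.
Pick's theorem gives I = A − B/2 + 1 = 93.5 − 13/2 + 1 = 88, so the closed region contains I + B = 88 + 13 = 101 lattice points.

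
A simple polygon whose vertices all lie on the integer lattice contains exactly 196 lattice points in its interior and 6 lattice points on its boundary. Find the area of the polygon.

198

By Pick's theorem, A = I + B/2 − 1 = 196 + 6/2 − 1 = 198.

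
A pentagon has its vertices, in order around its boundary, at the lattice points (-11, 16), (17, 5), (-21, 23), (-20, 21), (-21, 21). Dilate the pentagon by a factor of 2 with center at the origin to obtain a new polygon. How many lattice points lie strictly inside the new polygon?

199

The shoelace formula gives twice the area as |[(-11)·5 − 17·16] + [17·23 − (-21)·5] + [(-21)·21 − (-20)·23] + [(-20)·21 − (-21)·21] + [(-21)·16 − (-11)·21]| = 104, so the area is 52.
The number of boundary lattice points is Σ gcd(|Δx|,|Δy|) = gcd(28,11) + gcd(38,18) + gcd(1,2) + gcd(1,0) + gcd(10,5) = 1+2+1+1+5 = 10.
Scaling by 2 multiplies the area by 2² = 4 (so the new area is 208) and multiplies the boundary lattice-point count by 2, giving 20.
By Pick's theorem, the interior count of the dilated polygon is 208 − 20/2 + 1 = 199.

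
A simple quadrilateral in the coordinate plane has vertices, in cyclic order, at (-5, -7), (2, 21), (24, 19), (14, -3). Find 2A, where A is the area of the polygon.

1008

By the shoelace formula, twice the signed area is |((-5)·21 − 2·(-7)) + (2·19 − 24·21) + (24·(-3) − 14·19) + (14·(-7) − (-5)·(-3))| = 1008, so the area is 504.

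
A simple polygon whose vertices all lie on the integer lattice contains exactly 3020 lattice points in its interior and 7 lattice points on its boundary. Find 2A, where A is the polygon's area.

Pick's theorem states A = I + B/2 − 1, so A = 3020 + 7/2 − 1 = 6045/2.
Hence 2A = 6045.

6045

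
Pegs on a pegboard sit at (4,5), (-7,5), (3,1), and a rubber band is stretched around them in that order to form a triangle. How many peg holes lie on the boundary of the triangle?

14

Summing gcd(|Δx|,|Δy|) over the edges gives the boundary count: gcd(11,0) + gcd(10,4) + gcd(1,4) = 11+2+1 = 14.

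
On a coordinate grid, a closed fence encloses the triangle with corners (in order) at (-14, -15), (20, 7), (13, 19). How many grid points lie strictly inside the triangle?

280

The shoelace formula gives twice the area as |[(-14)·7 − 20·(-15)] + [20·19 − 13·7] + [13·(-15) − (-14)·19]| = 562, so the area is 281.
Summing gcd(|Δx|,|Δy|) over the edges gives the boundary count: gcd(34,22) + gcd(7,12) + gcd(27,34) = 2+1+1 = 4.
By Pick's theorem A = I + B/2 − 1, so I = 281 − 4/2 + 1 = 280.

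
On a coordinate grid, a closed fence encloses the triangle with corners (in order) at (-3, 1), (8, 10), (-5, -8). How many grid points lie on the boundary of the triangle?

3

Along each edge there are gcd(|Δx|,|Δy|)+1 lattice points, so counting each shared vertex once the boundary has gcd(11,9) + gcd(13,18) + gcd(2,9) = 1+1+1 = 3.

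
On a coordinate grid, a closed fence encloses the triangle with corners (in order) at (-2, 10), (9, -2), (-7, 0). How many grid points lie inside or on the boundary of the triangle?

90

The shoelace formula gives twice the area as |((-2)·(-2) − 9·10) + (9·0 − (-7)·(-2)) + ((-7)·10 − (-2)·0)| = 170, so the area is 85.
Along each edge there are gcd(|Δx|,|Δy|)+1 lattice points, so counting each shared vertex once the boundary has gcd(11,12) + gcd(16,2) + gcd(5,10) = 1+2+5 = 8.
Pick's theorem gives I = A − B/2 + 1 = 85 − 8/2 + 1 = 82, so the closed region contains I + B = 82 + 8 = 90 lattice points.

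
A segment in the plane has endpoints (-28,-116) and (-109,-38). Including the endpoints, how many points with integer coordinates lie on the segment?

The number of lattice points on a segment between lattice points is gcd(|Δx|,|Δy|) + 1 = gcd(81,78) + 1 = 3 + 1 = 4.

4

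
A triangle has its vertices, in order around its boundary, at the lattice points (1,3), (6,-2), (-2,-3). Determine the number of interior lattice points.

Using the shoelace formula, 2A = |(1·(-2) − 6·3) + (6·(-3) − (-2)·(-2)) + ((-2)·3 − 1·(-3))| = 45, so the area is 22.5.
The number of boundary lattice points is Σ gcd(|Δx|,|Δy|) = gcd(5,5) + gcd(8,1) + gcd(3,6) = 5+1+3 = 9.
Pick's theorem gives I = A − B/2 + 1 = 22.5 − 9/2 + 1 = 19.

19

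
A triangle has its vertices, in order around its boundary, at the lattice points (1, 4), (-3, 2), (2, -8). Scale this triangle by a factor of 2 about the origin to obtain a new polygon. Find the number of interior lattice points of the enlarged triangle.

93

The shoelace formula gives twice the area as |[1·2 − (-3)·4] + [(-3)·(-8) − 2·2] + [2·4 − 1·(-8)]| = 50, so the area is 25.
The number of boundary lattice points is Σ gcd(|Δx|,|Δy|) = gcd(4,2) + gcd(5,10) + gcd(1,12) = 2+5+1 = 8.
Scaling by 2 multiplies the area by 2² = 4 (so the new area is 100) and multiplies the boundary lattice-point count by 2, giving 16.
By Pick's theorem, the interior count of the dilated polygon is 100 − 16/2 + 1 = 93.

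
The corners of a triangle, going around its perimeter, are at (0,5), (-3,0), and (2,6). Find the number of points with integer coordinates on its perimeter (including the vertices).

3

The number of boundary lattice points is Σ gcd(|Δx|,|Δy|) = gcd(3,5) + gcd(5,6) + gcd(2,1) = 1+1+1 = 3.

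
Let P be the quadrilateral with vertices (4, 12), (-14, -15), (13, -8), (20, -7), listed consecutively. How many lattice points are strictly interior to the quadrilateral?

By the shoelace formula, twice the signed area is |[4·(-15) − (-14)·12] + [(-14)·(-8) − 13·(-15)] + [13·(-7) − 20·(-8)] + [20·12 − 4·(-7)]| = 752, so the area is 376.
Summing gcd(|Δx|,|Δy|) over the edges gives the boundary count: gcd(18,27) + gcd(27,7) + gcd(7,1) + gcd(16,19) = 9+1+1+1 = 12.
By Pick's theorem A = I + B/2 − 1, so I = 376 − 12/2 + 1 = 371.

371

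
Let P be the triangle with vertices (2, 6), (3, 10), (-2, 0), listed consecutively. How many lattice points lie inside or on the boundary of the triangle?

The shoelace formula gives twice the area as |[2·10 − 3·6] + [3·0 − (-2)·10] + [(-2)·6 − 2·0]| = 10, so the area is 5.
The number of boundary lattice points is Σ gcd(|Δx|,|Δy|) = gcd(1,4) + gcd(5,10) + gcd(4,6) = 1+5+2 = 8.
Pick's theorem gives I = A − B/2 + 1 = 5 − 8/2 + 1 = 2, so the closed region contains I + B = 2 + 8 = 10 lattice points.

10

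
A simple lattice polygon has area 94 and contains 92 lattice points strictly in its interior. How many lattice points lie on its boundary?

6

Pick's theorem gives A = I + B/2 − 1, so B = 2(A − I + 1) = 2(94 − 92 + 1) = 6.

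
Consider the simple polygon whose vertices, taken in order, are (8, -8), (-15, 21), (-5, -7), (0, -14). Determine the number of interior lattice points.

Using the shoelace formula, 2A = |(8·21 − (-15)·(-8)) + ((-15)·(-7) − (-5)·21) + ((-5)·(-14) − 0·(-7)) + (0·(-8) − 8·(-14))| = 440, so the area is 220.
Along each edge there are gcd(|Δx|,|Δy|)+1 lattice points, so counting each shared vertex once the boundary has gcd(23,29) + gcd(10,28) + gcd(5,7) + gcd(8,6) = 1+2+1+2 = 6.
Pick's theorem gives I = A − B/2 + 1 = 220 − 6/2 + 1 = 218.

218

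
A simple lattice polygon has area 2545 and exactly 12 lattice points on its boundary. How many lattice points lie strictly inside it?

Pick's theorem A = I + B/2 − 1 rearranges to I = A − B/2 + 1 = 2545 − 12/2 + 1 = 2540.

2540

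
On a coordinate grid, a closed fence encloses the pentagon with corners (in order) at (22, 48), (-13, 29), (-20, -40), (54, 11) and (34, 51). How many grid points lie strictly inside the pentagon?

3584

By the shoelace formula, twice the signed area is |(22·29 − (-13)·48) + ((-13)·(-40) − (-20)·29) + ((-20)·11 − 54·(-40)) + (54·51 − 34·11) + (34·48 − 22·51)| = 7192, so the area is 3596.
The number of boundary lattice points is Σ gcd(|Δx|,|Δy|) = gcd(35,19) + gcd(7,69) + gcd(74,51) + gcd(20,40) + gcd(12,3) = 1+1+1+20+3 = 26.
By Pick's theorem A = I + B/2 − 1, so I = 3596 − 26/2 + 1 = 3584.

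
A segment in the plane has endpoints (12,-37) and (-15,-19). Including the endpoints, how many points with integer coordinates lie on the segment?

10

The number of lattice points on a segment between lattice points is gcd(|Δx|,|Δy|) + 1 = gcd(27,18) + 1 = 9 + 1 = 10.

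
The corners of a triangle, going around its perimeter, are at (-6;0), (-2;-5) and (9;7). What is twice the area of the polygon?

103

Using the shoelace formula, 2A = |[(-6)·(-5) − (-2)·0] + [(-2)·7 − 9·(-5)] + [9·0 − (-6)·7]| = 103, so the area is 51.5.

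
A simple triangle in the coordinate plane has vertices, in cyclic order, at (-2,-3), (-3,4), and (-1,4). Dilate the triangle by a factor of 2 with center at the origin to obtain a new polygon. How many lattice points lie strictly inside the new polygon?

Using the shoelace formula, 2A = |((-2)·4 − (-3)·(-3)) + ((-3)·4 − (-1)·4) + ((-1)·(-3) − (-2)·4)| = 14, so the area is 7.
Along each edge there are gcd(|Δx|,|Δy|)+1 lattice points, so counting each shared vertex once the boundary has gcd(1,7) + gcd(2,0) + gcd(1,7) = 1+2+1 = 4.
Scaling by 2 multiplies the area by 2² = 4 (so the new area is 28) and multiplies the boundary lattice-point count by 2, giving 8.
By Pick's theorem, the interior count of the dilated polygon is 28 − 8/2 + 1 = 25.

25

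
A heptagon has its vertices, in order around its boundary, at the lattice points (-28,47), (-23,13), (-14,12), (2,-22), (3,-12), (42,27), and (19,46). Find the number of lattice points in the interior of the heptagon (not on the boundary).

2545

By the shoelace formula, twice the signed area is |((-28)·13 − (-23)·47) + ((-23)·12 − (-14)·13) + ((-14)·(-22) − 2·12) + (2·(-12) − 3·(-22)) + (3·27 − 42·(-12)) + (42·46 − 19·27) + (19·47 − (-28)·46)| = 5134, so the area is 2567.
Along each edge there are gcd(|Δx|,|Δy|)+1 lattice points, so counting each shared vertex once the boundary has gcd(5,34) + gcd(9,1) + gcd(16,34) + gcd(1,10) + gcd(39,39) + gcd(23,19) + gcd(47,1) = 1+1+2+1+39+1+1 = 46.
By Pick's theorem A = I + B/2 − 1, so I = 2567 − 46/2 + 1 = 2545.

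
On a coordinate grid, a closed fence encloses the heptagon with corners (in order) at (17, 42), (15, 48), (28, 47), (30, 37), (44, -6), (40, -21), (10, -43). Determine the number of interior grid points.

Using the shoelace formula, 2A = |[17·48 − 15·42] + [15·47 − 28·48] + [28·37 − 30·47] + [30·(-6) − 44·37] + [44·(-21) − 40·(-6)] + [40·(-43) − 10·(-21)] + [10·42 − 17·(-43)]| = 3678, so the area is 1839.
The number of boundary lattice points is Σ gcd(|Δx|,|Δy|) = gcd(2,6) + gcd(13,1) + gcd(2,10) + gcd(14,43) + gcd(4,15) + gcd(30,22) + gcd(7,85) = 2+1+2+1+1+2+1 = 10.
Pick's theorem gives I = A − B/2 + 1 = 1839 − 10/2 + 1 = 1835.

1835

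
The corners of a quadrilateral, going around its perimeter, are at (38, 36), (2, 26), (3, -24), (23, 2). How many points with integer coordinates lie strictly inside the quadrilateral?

By the shoelace formula, twice the signed area is |[38·26 − 2·36] + [2·(-24) − 3·26] + [3·2 − 23·(-24)] + [23·36 − 38·2]| = 2100, so the area is 1050.
The number of boundary lattice points is Σ gcd(|Δx|,|Δy|) = gcd(36,10) + gcd(1,50) + gcd(20,26) + gcd(15,34) = 2+1+2+1 = 6.
Pick's theorem gives I = A − B/2 + 1 = 1050 − 6/2 + 1 = 1048.

1048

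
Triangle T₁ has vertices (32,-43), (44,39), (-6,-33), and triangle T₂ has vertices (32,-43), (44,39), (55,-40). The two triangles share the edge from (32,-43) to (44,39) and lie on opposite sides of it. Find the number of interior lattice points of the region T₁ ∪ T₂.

The union is the simple quadrilateral with vertices (32,-43), (-6,-33), (44,39), (55,-40) in order.
By the shoelace formula, twice the signed area is |(32·(-33) − (-6)·(-43)) + ((-6)·39 − 44·(-33)) + (44·(-40) − 55·39) + (55·(-43) − 32·(-40))| = 5086, so the area is 2543.
Summing gcd(|Δx|,|Δy|) over the edges gives the boundary count: gcd(38,10) + gcd(50,72) + gcd(11,79) + gcd(23,3) = 2+2+1+1 = 6.
By Pick's theorem I = A − B/2 + 1 = 2543 − 6/2 + 1 = 2541.

2541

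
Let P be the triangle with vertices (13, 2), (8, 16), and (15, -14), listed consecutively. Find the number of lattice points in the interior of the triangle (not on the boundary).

25

The shoelace formula gives twice the area as |(13·16 − 8·2) + (8·(-14) − 15·16) + (15·2 − 13·(-14))| = 52, so the area is 26.
Along each edge there are gcd(|Δx|,|Δy|)+1 lattice points, so counting each shared vertex once the boundary has gcd(5,14) + gcd(7,30) + gcd(2,16) = 1+1+2 = 4.
By Pick's theorem A = I + B/2 − 1, so I = 26 − 4/2 + 1 = 25.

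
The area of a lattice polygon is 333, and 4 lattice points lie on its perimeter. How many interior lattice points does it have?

332

Pick's theorem A = I + B/2 − 1 rearranges to I = A − B/2 + 1 = 333 − 4/2 + 1 = 332.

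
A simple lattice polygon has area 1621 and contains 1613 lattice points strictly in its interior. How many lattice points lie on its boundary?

Pick's theorem gives A = I + B/2 − 1, so B = 2(A − I + 1) = 2(1621 − 1613 + 1) = 18.

18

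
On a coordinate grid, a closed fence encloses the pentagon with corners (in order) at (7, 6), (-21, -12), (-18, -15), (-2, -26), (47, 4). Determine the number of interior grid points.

The shoelace formula gives twice the area as |[7·(-12) − (-21)·6] + [(-21)·(-15) − (-18)·(-12)] + [(-18)·(-26) − (-2)·(-15)] + [(-2)·4 − 47·(-26)] + [47·6 − 7·4]| = 2047, so the area is 1023.5.
Along each edge there are gcd(|Δx|,|Δy|)+1 lattice points, so counting each shared vertex once the boundary has gcd(28,18) + gcd(3,3) + gcd(16,11) + gcd(49,30) + gcd(40,2) = 2+3+1+1+2 = 9.
By Pick's theorem A = I + B/2 − 1, so I = 1023.5 − 9/2 + 1 = 1020.

1020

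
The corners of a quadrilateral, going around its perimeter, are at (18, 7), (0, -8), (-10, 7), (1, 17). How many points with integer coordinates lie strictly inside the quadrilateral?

The shoelace formula gives twice the area as |(18·(-8) − 0·7) + (0·7 − (-10)·(-8)) + ((-10)·17 − 1·7) + (1·7 − 18·17)| = 700, so the area is 350.
Along each edge there are gcd(|Δx|,|Δy|)+1 lattice points, so counting each shared vertex once the boundary has gcd(18,15) + gcd(10,15) + gcd(11,10) + gcd(17,10) = 3+5+1+1 = 10.
By Pick's theorem A = I + B/2 − 1, so I = 350 − 10/2 + 1 = 346.

346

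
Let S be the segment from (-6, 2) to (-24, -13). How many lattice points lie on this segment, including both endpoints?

4

The number of lattice points on a segment between lattice points is gcd(|Δx|,|Δy|) + 1 = gcd(18,15) + 1 = 3 + 1 = 4.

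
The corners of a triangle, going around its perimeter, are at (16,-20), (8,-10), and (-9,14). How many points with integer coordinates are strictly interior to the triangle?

10

By the shoelace formula, twice the signed area is |[16·(-10) − 8·(-20)] + [8·14 − (-9)·(-10)] + [(-9)·(-20) − 16·14]| = 22, so the area is 11.
The number of boundary lattice points is Σ gcd(|Δx|,|Δy|) = gcd(8,10) + gcd(17,24) + gcd(25,34) = 2+1+1 = 4.
By Pick's theorem A = I + B/2 − 1, so I = 11 − 4/2 + 1 = 10.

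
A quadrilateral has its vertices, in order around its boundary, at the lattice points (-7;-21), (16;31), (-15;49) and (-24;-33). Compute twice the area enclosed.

3312

By the shoelace formula, twice the signed area is |((-7)·31 − 16·(-21)) + (16·49 − (-15)·31) + ((-15)·(-33) − (-24)·49) + ((-24)·(-21) − (-7)·(-33))| = 3312, so the area is 1656.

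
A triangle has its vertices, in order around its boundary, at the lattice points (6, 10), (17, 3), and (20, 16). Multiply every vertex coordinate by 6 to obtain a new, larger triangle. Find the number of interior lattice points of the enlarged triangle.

Using the shoelace formula, 2A = |(6·3 − 17·10) + (17·16 − 20·3) + (20·10 − 6·16)| = 164, so the area is 82.
Summing gcd(|Δx|,|Δy|) over the edges gives the boundary count: gcd(11,7) + gcd(3,13) + gcd(14,6) = 1+1+2 = 4.
Scaling by 6 multiplies the area by 6² = 36 (so the new area is 2952) and multiplies the boundary lattice-point count by 6, giving 24.
By Pick's theorem, the interior count of the dilated polygon is 2952 − 24/2 + 1 = 2941.

2941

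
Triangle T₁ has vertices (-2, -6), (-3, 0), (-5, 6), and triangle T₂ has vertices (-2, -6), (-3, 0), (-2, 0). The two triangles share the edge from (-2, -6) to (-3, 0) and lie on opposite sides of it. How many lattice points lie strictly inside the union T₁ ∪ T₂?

The union is the simple quadrilateral with vertices (-2, -6), (-5, 6), (-3, 0), (-2, 0) in order.
The shoelace formula gives twice the area as |[(-2)·6 − (-5)·(-6)] + [(-5)·0 − (-3)·6] + [(-3)·0 − (-2)·0] + [(-2)·(-6) − (-2)·0]| = 12, so the area is 6.
Along each edge there are gcd(|Δx|,|Δy|)+1 lattice points, so counting each shared vertex once the boundary has gcd(3,12) + gcd(2,6) + gcd(1,0) + gcd(0,6) = 3+2+1+6 = 12.
By Pick's theorem I = A − B/2 + 1 = 6 − 12/2 + 1 = 1.

1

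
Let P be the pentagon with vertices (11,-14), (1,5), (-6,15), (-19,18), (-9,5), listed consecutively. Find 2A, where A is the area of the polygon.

429

Using the shoelace formula, 2A = |(11·5 − 1·(-14)) + (1·15 − (-6)·5) + ((-6)·18 − (-19)·15) + ((-19)·5 − (-9)·18) + ((-9)·(-14) − 11·5)| = 429, so the area is 214.5.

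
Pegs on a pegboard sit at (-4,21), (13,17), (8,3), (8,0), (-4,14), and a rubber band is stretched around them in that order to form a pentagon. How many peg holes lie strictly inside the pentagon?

Using the shoelace formula, 2A = |[(-4)·17 − 13·21] + [13·3 − 8·17] + [8·0 − 8·3] + [8·14 − (-4)·0] + [(-4)·21 − (-4)·14]| = 378, so the area is 189.
The number of boundary lattice points is Σ gcd(|Δx|,|Δy|) = gcd(17,4) + gcd(5,14) + gcd(0,3) + gcd(12,14) + gcd(0,7) = 1+1+3+2+7 = 14.
Pick's theorem gives I = A − B/2 + 1 = 189 − 14/2 + 1 = 183.

183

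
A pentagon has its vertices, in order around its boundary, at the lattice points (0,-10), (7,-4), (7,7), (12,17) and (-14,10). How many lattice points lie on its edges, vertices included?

Summing gcd(|Δx|,|Δy|) over the edges gives the boundary count: gcd(7,6) + gcd(0,11) + gcd(5,10) + gcd(26,7) + gcd(14,20) = 1+11+5+1+2 = 20.

20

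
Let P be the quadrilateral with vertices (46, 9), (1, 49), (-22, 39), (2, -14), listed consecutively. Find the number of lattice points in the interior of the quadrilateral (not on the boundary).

2124

Using the shoelace formula, 2A = |(46·49 − 1·9) + (1·39 − (-22)·49) + ((-22)·(-14) − 2·39) + (2·9 − 46·(-14))| = 4254, so the area is 2127.
Summing gcd(|Δx|,|Δy|) over the edges gives the boundary count: gcd(45,40) + gcd(23,10) + gcd(24,53) + gcd(44,23) = 5+1+1+1 = 8.
Pick's theorem gives I = A − B/2 + 1 = 2127 − 8/2 + 1 = 2124.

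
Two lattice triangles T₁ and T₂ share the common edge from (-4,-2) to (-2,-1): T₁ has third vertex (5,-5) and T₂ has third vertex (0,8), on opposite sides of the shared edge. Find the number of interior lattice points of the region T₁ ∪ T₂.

13

The union is the simple quadrilateral with vertices (-4,-2), (5,-5), (-2,-1), (0,8) in order.
Using the shoelace formula, 2A = |[(-4)·(-5) − 5·(-2)] + [5·(-1) − (-2)·(-5)] + [(-2)·8 − 0·(-1)] + [0·(-2) − (-4)·8]| = 31, so the area is 31/2.
Summing gcd(|Δx|,|Δy|) over the edges gives the boundary count: gcd(9,3) + gcd(7,4) + gcd(2,9) + gcd(4,10) = 3+1+1+2 = 7.
By Pick's theorem I = A − B/2 + 1 = 31/2 − 7/2 + 1 = 13.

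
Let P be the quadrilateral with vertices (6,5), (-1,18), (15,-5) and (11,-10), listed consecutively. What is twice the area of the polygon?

The shoelace formula gives twice the area as |[6·18 − (-1)·5] + [(-1)·(-5) − 15·18] + [15·(-10) − 11·(-5)] + [11·5 − 6·(-10)]| = 132, so the area is 66.

132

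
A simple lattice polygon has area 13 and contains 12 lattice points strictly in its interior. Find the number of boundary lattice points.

4

Pick's theorem gives A = I + B/2 − 1, so B = 2(A − I + 1) = 2(13 − 12 + 1) = 4.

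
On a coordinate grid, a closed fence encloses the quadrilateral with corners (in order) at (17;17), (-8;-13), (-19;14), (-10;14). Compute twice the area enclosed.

The shoelace formula gives twice the area as |(17·(-13) − (-8)·17) + ((-8)·14 − (-19)·(-13)) + ((-19)·14 − (-10)·14) + ((-10)·17 − 17·14)| = 978, so the area is 489.

978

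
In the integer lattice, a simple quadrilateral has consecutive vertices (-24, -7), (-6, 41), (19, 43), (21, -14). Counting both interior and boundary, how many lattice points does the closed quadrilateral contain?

1863

The shoelace formula gives twice the area as |[(-24)·41 − (-6)·(-7)] + [(-6)·43 − 19·41] + [19·(-14) − 21·43] + [21·(-7) − (-24)·(-14)]| = 3715, so the area is 3715/2.
The number of boundary lattice points is Σ gcd(|Δx|,|Δy|) = gcd(18,48) + gcd(25,2) + gcd(2,57) + gcd(45,7) = 6+1+1+1 = 9.
Pick's theorem gives I = A − B/2 + 1 = 3715/2 − 9/2 + 1 = 1854, so the closed region contains I + B = 1854 + 9 = 1863 lattice points.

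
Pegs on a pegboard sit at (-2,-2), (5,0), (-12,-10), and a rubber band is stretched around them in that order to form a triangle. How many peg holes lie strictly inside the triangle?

By the shoelace formula, twice the signed area is |((-2)·0 − 5·(-2)) + (5·(-10) − (-12)·0) + ((-12)·(-2) − (-2)·(-10))| = 36, so the area is 18.
The number of boundary lattice points is Σ gcd(|Δx|,|Δy|) = gcd(7,2) + gcd(17,10) + gcd(10,8) = 1+1+2 = 4.
Pick's theorem gives I = A − B/2 + 1 = 18 − 4/2 + 1 = 17.

17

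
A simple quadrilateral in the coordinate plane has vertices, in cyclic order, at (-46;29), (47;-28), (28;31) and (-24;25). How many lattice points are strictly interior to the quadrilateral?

2029

Using the shoelace formula, 2A = |[(-46)·(-28) − 47·29] + [47·31 − 28·(-28)] + [28·25 − (-24)·31] + [(-24)·29 − (-46)·25]| = 4064, so the area is 2032.
Summing gcd(|Δx|,|Δy|) over the edges gives the boundary count: gcd(93,57) + gcd(19,59) + gcd(52,6) + gcd(22,4) = 3+1+2+2 = 8.
Pick's theorem gives I = A − B/2 + 1 = 2032 − 8/2 + 1 = 2029.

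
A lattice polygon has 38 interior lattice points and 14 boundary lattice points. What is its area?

By Pick's theorem, A = I + B/2 − 1 = 38 + 14/2 − 1 = 44.

44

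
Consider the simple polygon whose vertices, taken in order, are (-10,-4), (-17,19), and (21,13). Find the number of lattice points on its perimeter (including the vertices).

4

Along each edge there are gcd(|Δx|,|Δy|)+1 lattice points, so counting each shared vertex once the boundary has gcd(7,23) + gcd(38,6) + gcd(31,17) = 1+2+1 = 4.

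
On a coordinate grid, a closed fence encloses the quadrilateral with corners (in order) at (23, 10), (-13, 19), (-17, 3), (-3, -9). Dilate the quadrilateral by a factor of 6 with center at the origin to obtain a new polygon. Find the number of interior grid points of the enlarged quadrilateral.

Using the shoelace formula, 2A = |[23·19 − (-13)·10] + [(-13)·3 − (-17)·19] + [(-17)·(-9) − (-3)·3] + [(-3)·10 − 23·(-9)]| = 1190, so the area is 595.
Along each edge there are gcd(|Δx|,|Δy|)+1 lattice points, so counting each shared vertex once the boundary has gcd(36,9) + gcd(4,16) + gcd(14,12) + gcd(26,19) = 9+4+2+1 = 16.
Scaling by 6 multiplies the area by 6² = 36 (so the new area is 21420) and multiplies the boundary lattice-point count by 6, giving 96.
By Pick's theorem, the interior count of the dilated polygon is 21420 − 96/2 + 1 = 21373.

21373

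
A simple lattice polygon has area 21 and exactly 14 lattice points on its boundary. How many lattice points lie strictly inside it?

Pick's theorem A = I + B/2 − 1 rearranges to I = A − B/2 + 1 = 21 − 14/2 + 1 = 15.

15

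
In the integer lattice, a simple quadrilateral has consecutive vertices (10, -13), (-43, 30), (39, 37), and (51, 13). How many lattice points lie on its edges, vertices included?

Summing gcd(|Δx|,|Δy|) over the edges gives the boundary count: gcd(53,43) + gcd(82,7) + gcd(12,24) + gcd(41,26) = 1+1+12+1 = 15.

15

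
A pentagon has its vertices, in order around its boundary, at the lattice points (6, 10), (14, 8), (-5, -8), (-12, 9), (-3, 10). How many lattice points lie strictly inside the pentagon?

The shoelace formula gives twice the area as |[6·8 − 14·10] + [14·(-8) − (-5)·8] + [(-5)·9 − (-12)·(-8)] + [(-12)·10 − (-3)·9] + [(-3)·10 − 6·10]| = 488, so the area is 244.
Along each edge there are gcd(|Δx|,|Δy|)+1 lattice points, so counting each shared vertex once the boundary has gcd(8,2) + gcd(19,16) + gcd(7,17) + gcd(9,1) + gcd(9,0) = 2+1+1+1+9 = 14.
By Pick's theorem A = I + B/2 − 1, so I = 244 − 14/2 + 1 = 238.

238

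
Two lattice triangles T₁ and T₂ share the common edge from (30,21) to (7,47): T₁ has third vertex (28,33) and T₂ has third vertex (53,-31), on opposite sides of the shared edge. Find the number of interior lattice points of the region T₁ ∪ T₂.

The union is the simple quadrilateral with vertices (30,21), (28,33), (7,47), (53,-31) in order.
The shoelace formula gives twice the area as |[30·33 − 28·21] + [28·47 − 7·33] + [7·(-31) − 53·47] + [53·21 − 30·(-31)]| = 822, so the area is 411.
Along each edge there are gcd(|Δx|,|Δy|)+1 lattice points, so counting each shared vertex once the boundary has gcd(2,12) + gcd(21,14) + gcd(46,78) + gcd(23,52) = 2+7+2+1 = 12.
By Pick's theorem I = A − B/2 + 1 = 411 − 12/2 + 1 = 406.

406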